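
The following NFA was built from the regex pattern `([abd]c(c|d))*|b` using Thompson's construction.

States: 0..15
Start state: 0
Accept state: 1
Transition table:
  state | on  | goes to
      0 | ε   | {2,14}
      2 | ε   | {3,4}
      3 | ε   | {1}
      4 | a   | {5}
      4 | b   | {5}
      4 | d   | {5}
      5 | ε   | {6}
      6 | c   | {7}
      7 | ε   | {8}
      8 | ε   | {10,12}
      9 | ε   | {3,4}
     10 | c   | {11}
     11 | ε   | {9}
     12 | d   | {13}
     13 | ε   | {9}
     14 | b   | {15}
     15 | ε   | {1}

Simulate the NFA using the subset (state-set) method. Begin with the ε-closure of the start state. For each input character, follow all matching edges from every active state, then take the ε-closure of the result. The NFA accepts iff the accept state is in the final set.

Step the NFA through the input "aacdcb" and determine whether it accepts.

Answer: REJECT

Steps:
S₀ = ε-closure({0}) = {0,1,2,3,4,14}
'a' @ 1: {5,6}
'a' @ 2: {}  — dead — no transitions
rest 'cdcb' ignored (set empty)
after full input: {}  (accept=1 not in)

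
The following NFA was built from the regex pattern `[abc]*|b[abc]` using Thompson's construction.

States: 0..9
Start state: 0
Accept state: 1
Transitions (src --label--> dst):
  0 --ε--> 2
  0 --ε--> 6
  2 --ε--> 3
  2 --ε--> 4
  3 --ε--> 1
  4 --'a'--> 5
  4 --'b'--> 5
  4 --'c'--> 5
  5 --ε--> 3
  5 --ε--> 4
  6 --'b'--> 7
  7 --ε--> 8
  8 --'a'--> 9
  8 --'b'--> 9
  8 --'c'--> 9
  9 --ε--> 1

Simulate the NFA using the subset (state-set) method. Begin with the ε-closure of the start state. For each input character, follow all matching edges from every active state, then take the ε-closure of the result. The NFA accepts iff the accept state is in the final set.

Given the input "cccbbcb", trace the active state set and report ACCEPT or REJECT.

Answer: ACCEPT

Steps:
initial (ε-close {0}): {0,1,2,3,4,6}
'c' @ 1: {1,3,4,5}  ✓accept
'c' @ 2: {1,3,4,5}  ✓accept
'c' @ 3: {1,3,4,5}  ✓accept
'b' @ 4: {1,3,4,5}  ✓accept
'b' @ 5: {1,3,4,5}  ✓accept
'c' @ 6: {1,3,4,5}  ✓accept
'b' @ 7: {1,3,4,5}  ✓accept
final: {1,3,4,5}; accept 1 in set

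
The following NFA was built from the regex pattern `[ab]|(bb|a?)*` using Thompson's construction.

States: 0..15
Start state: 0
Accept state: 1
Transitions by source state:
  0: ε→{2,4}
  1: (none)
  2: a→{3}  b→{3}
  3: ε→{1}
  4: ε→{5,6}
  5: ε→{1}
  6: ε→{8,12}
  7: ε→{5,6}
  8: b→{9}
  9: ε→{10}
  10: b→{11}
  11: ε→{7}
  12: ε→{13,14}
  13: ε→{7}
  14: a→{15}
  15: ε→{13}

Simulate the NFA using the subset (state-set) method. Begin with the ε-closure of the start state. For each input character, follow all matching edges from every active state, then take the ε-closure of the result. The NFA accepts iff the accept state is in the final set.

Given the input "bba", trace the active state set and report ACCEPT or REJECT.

Answer: ACCEPT

Derivation:
start: ε-closure({0}) = {0,1,2,4,5,6,7,8,12,13,14}
'b' @ 1: {1,3,9,10}  ✓accept
'b' @ 2: {1,5,6,7,8,11,12,13,14}  ✓accept
'a' @ 3: {1,5,6,7,8,12,13,14,15}  ✓accept
after full input: {1,5,6,7,8,12,13,14,15}  (accept=1 in)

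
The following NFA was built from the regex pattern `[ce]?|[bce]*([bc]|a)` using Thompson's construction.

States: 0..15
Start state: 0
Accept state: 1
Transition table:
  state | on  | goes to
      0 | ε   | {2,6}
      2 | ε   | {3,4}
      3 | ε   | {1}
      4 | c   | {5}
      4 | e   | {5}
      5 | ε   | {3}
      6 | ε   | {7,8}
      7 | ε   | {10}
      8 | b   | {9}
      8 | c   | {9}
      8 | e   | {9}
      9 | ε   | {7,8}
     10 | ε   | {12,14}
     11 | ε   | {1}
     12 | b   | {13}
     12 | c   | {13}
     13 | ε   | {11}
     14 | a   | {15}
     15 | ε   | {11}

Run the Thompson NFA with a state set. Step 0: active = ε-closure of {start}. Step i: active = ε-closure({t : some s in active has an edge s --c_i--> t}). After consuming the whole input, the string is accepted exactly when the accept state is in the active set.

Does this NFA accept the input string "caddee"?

initial (ε-close {0}): {0,1,2,3,4,6,7,8,10,12,14}
'c' @ 1: {1,3,5,7,8,9,10,11,12,13,14}  [accepting]
'a' @ 2: {1,11,15}  [accepting]
'd' @ 3: {}  — dead — no transitions
rest 'dee' ignored (set empty)
end set {} — state 1 not in

Answer: REJECT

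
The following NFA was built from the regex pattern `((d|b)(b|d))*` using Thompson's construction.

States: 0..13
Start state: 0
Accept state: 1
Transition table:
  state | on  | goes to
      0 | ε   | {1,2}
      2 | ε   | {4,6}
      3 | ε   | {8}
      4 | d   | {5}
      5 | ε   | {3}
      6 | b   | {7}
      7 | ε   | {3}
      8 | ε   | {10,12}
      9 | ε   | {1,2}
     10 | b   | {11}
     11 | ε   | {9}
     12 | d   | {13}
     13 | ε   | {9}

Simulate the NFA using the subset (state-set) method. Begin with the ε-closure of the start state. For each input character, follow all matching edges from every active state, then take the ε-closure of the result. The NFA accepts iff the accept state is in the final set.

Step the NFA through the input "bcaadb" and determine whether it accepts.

S₀ = ε-closure({0}) = {0,1,2,4,6}
'b' @ 1: {3,7,8,10,12}
'c' @ 2: {}  — dead — no transitions
rest 'aadb' ignored (set empty)
after full input: {}  (accept=1 not in)

Answer: REJECT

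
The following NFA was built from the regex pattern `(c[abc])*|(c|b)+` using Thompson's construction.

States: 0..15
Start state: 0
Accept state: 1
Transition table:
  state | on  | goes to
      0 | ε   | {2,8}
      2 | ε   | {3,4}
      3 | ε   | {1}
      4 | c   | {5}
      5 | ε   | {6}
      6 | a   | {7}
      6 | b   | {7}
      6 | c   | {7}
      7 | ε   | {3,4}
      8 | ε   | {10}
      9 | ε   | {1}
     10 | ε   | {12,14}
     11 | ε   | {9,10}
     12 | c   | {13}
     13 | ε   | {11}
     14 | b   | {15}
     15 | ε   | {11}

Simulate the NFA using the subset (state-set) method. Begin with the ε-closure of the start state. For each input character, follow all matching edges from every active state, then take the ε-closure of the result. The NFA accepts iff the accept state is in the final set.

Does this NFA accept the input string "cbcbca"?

Answer: ACCEPT

Trace:
S₀ = ε-closure({0}) = {0,1,2,3,4,8,10,12,14}
'c' @ 1: {1,5,6,9,10,11,12,13,14}  [accepting]
'b' @ 2: {1,3,4,7,9,10,11,12,14,15}  [accepting]
'c' @ 3: {1,5,6,9,10,11,12,13,14}  [accepting]
'b' @ 4: {1,3,4,7,9,10,11,12,14,15}  [accepting]
'c' @ 5: {1,5,6,9,10,11,12,13,14}  [accepting]
'a' @ 6: {1,3,4,7}  [accepting]
end set {1,3,4,7} — state 1 in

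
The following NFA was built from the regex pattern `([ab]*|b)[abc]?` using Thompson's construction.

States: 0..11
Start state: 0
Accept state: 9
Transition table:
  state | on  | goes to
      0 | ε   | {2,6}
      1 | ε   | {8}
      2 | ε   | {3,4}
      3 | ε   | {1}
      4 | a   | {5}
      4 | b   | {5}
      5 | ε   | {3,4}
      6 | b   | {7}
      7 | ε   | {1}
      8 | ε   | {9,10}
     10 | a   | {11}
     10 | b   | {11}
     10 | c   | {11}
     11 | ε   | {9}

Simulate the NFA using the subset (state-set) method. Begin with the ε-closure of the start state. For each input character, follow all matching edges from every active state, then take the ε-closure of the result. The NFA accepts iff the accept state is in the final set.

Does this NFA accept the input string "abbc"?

Answer: ACCEPT

Derivation:
initial (ε-close {0}): {0,1,2,3,4,6,8,9,10}
'a' @ 1: {1,3,4,5,8,9,10,11}  [accepting]
'b' @ 2: {1,3,4,5,8,9,10,11}  [accepting]
'b' @ 3: {1,3,4,5,8,9,10,11}  [accepting]
'c' @ 4: {9,11}  [accepting]
final: {9,11}; accept 9 in set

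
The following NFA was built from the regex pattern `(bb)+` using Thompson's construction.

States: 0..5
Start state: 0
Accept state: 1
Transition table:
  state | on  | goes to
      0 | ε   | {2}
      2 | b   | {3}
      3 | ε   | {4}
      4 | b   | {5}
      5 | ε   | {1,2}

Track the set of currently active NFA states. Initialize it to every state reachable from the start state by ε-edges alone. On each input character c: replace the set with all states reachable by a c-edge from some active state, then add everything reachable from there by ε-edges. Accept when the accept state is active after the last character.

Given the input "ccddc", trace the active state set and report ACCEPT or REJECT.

start: ε-closure({0}) = {0,2}
'c' @ 1: {}  — no active states
rest 'cddc' ignored (set empty)
final: {}; accept 1 not in set

Answer: REJECT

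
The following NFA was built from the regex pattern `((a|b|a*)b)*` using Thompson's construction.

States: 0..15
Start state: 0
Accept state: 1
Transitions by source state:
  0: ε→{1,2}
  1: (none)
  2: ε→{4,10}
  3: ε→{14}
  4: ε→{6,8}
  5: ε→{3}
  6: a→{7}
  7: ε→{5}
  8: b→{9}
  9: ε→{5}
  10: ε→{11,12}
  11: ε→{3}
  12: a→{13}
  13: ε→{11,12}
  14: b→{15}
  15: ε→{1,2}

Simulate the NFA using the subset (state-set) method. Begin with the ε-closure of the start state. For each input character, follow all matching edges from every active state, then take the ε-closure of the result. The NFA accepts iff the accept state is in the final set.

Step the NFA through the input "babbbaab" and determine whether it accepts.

Answer: ACCEPT

Steps:
start: ε-closure({0}) = {0,1,2,3,4,6,8,10,11,12,14}
'b' @ 1: {1,2,3,4,5,6,8,9,10,11,12,14,15}  ✓accept
'a' @ 2: {3,5,7,11,12,13,14}
'b' @ 3: {1,2,3,4,6,8,10,11,12,14,15}  ✓accept
'b' @ 4: {1,2,3,4,5,6,8,9,10,11,12,14,15}  ✓accept
'b' @ 5: {1,2,3,4,5,6,8,9,10,11,12,14,15}  ✓accept
'a' @ 6: {3,5,7,11,12,13,14}
'a' @ 7: {3,11,12,13,14}
'b' @ 8: {1,2,3,4,6,8,10,11,12,14,15}  ✓accept
after full input: {1,2,3,4,6,8,10,11,12,14,15}  (accept=1 in)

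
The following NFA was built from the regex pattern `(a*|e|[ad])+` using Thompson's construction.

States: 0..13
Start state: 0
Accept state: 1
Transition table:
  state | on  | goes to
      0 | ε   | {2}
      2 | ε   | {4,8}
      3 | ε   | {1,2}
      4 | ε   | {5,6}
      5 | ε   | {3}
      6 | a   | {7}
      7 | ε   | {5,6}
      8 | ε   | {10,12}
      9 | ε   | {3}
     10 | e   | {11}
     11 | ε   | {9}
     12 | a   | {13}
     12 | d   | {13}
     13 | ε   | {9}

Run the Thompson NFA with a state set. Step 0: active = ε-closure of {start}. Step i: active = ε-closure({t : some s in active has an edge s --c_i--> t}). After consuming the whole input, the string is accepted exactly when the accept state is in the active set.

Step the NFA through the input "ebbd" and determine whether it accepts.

S₀ = ε-closure({0}) = {0,1,2,3,4,5,6,8,10,12}
'e' @ 1: {1,2,3,4,5,6,8,9,10,11,12}  ✓accept
'b' @ 2: {}  — no active states
rest 'bd' ignored (set empty)
after full input: {}  (accept=1 not in)

Answer: REJECT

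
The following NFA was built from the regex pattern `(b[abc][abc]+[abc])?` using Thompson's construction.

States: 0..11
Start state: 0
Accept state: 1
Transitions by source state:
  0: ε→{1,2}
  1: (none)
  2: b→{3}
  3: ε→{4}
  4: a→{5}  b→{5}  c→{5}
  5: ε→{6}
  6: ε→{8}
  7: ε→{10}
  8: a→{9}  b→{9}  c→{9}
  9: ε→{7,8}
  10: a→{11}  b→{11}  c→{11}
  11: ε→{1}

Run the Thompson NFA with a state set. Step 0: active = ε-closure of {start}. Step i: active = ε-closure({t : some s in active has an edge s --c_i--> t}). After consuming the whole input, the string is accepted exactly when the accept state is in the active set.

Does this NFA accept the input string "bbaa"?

initial (ε-close {0}): {0,1,2}
'b' @ 1: {3,4}
'b' @ 2: {5,6,8}
'a' @ 3: {7,8,9,10}
'a' @ 4: {1,7,8,9,10,11}  [accepting]
end set {1,7,8,9,10,11} — state 1 in

Answer: ACCEPT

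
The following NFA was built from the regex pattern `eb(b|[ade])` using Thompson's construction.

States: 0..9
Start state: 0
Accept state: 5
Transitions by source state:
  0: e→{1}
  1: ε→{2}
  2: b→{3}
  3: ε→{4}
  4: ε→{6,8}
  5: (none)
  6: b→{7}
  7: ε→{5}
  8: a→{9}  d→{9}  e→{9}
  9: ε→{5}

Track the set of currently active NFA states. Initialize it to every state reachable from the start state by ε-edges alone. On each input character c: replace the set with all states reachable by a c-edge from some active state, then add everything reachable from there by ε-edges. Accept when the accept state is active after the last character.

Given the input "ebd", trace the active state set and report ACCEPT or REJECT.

Answer: ACCEPT

Derivation:
initial (ε-close {0}): {0}
'e' @ 1: {1,2}
'b' @ 2: {3,4,6,8}
'd' @ 3: {5,9}  [accepting]
final: {5,9}; accept 5 in set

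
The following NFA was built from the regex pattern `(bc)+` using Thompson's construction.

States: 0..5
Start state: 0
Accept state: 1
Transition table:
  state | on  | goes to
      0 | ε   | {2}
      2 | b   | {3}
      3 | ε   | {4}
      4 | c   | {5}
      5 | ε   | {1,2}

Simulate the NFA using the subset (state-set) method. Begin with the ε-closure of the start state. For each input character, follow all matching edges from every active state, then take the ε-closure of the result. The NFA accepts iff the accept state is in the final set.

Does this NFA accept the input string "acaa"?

Answer: REJECT

Trace:
start: ε-closure({0}) = {0,2}
'a' @ 1: {}  — dead — no transitions
rest 'caa' ignored (set empty)
final: {}; accept 1 not in set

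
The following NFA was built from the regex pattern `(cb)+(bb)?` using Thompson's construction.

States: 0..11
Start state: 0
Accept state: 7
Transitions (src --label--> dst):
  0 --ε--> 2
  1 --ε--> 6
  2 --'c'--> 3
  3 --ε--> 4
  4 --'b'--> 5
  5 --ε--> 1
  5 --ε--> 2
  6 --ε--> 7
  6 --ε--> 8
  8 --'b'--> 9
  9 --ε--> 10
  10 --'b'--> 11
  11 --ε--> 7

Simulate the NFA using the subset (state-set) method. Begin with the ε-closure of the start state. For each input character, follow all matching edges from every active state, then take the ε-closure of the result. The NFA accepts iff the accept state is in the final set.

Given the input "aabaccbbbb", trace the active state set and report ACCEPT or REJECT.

start: ε-closure({0}) = {0,2}
'a' @ 1: {}  — no active states
rest 'abaccbbbb' ignored (set empty)
end set {} — state 7 not in

Answer: REJECT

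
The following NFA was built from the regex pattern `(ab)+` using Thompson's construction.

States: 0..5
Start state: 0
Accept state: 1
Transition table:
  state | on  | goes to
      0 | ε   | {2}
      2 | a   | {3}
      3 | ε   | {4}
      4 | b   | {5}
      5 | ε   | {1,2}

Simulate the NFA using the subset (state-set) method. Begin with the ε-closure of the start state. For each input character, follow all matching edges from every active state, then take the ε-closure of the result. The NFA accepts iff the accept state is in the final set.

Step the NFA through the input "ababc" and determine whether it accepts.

Answer: REJECT

Derivation:
initial (ε-close {0}): {0,2}
'a' @ 1: {3,4}
'b' @ 2: {1,2,5}  [accepting]
'a' @ 3: {3,4}
'b' @ 4: {1,2,5}  [accepting]
'c' @ 5: {}  — state set empty
end set {} — state 1 not in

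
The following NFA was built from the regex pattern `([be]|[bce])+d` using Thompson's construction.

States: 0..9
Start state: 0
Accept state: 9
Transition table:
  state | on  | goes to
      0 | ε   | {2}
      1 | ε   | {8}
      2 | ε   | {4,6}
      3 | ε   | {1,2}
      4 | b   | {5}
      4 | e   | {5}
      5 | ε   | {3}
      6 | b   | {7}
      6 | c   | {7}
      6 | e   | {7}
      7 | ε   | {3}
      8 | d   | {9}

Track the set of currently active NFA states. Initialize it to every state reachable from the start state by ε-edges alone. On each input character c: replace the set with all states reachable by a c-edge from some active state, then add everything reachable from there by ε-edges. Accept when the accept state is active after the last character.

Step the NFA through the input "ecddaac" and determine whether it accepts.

Answer: REJECT

Trace:
initial (ε-close {0}): {0,2,4,6}
'e' @ 1: {1,2,3,4,5,6,7,8}
'c' @ 2: {1,2,3,4,6,7,8}
'd' @ 3: {9}  (accept∈set)
'd' @ 4: {}  — no active states
rest 'aac' ignored (set empty)
final: {}; accept 9 not in set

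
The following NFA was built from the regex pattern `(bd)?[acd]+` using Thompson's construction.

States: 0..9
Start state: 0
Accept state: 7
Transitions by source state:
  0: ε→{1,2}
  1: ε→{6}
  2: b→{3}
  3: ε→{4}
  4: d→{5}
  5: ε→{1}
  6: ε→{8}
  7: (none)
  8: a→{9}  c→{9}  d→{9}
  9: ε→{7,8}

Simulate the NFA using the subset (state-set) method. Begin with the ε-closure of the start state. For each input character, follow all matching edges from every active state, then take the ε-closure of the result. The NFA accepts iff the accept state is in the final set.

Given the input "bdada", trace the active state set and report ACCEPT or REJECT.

initial (ε-close {0}): {0,1,2,6,8}
'b' @ 1: {3,4}
'd' @ 2: {1,5,6,8}
'a' @ 3: {7,8,9}  [accepting]
'd' @ 4: {7,8,9}  [accepting]
'a' @ 5: {7,8,9}  [accepting]
end set {7,8,9} — state 7 in

Answer: ACCEPT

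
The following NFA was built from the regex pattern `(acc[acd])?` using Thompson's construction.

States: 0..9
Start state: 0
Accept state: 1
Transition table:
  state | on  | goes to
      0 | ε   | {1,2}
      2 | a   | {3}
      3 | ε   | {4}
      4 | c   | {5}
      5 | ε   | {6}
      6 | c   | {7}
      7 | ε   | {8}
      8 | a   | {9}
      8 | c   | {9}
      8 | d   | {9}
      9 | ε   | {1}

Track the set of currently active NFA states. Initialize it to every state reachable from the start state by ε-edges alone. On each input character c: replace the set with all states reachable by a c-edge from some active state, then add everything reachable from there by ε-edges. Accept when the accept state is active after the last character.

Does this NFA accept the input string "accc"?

initial (ε-close {0}): {0,1,2}
'a' @ 1: {3,4}
'c' @ 2: {5,6}
'c' @ 3: {7,8}
'c' @ 4: {1,9}  [accepting]
after full input: {1,9}  (accept=1 in)

Answer: ACCEPT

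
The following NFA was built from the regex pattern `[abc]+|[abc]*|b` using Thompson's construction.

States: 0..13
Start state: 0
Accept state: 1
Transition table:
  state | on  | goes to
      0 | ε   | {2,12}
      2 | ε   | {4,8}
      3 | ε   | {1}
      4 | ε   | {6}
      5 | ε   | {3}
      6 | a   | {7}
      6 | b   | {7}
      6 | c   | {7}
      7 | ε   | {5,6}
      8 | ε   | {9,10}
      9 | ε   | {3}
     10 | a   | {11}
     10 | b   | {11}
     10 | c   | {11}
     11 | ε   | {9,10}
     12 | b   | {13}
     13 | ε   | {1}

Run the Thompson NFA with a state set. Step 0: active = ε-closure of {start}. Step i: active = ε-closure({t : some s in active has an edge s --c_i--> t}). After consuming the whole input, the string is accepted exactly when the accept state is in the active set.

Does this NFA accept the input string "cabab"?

Answer: ACCEPT

Trace:
initial (ε-close {0}): {0,1,2,3,4,6,8,9,10,12}
'c' @ 1: {1,3,5,6,7,9,10,11}  ✓accept
'a' @ 2: {1,3,5,6,7,9,10,11}  ✓accept
'b' @ 3: {1,3,5,6,7,9,10,11}  ✓accept
'a' @ 4: {1,3,5,6,7,9,10,11}  ✓accept
'b' @ 5: {1,3,5,6,7,9,10,11}  ✓accept
end set {1,3,5,6,7,9,10,11} — state 1 in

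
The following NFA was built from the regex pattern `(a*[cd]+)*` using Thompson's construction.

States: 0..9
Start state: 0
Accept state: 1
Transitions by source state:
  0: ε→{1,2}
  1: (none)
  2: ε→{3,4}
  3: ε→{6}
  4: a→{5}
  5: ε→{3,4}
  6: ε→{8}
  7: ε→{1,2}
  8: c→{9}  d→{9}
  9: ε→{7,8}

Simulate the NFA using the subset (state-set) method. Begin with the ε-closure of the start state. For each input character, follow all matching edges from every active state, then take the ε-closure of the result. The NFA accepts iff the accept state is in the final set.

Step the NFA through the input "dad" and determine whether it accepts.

Answer: ACCEPT

Trace:
start: ε-closure({0}) = {0,1,2,3,4,6,8}
'd' @ 1: {1,2,3,4,6,7,8,9}  [accepting]
'a' @ 2: {3,4,5,6,8}
'd' @ 3: {1,2,3,4,6,7,8,9}  [accepting]
final: {1,2,3,4,6,7,8,9}; accept 1 in set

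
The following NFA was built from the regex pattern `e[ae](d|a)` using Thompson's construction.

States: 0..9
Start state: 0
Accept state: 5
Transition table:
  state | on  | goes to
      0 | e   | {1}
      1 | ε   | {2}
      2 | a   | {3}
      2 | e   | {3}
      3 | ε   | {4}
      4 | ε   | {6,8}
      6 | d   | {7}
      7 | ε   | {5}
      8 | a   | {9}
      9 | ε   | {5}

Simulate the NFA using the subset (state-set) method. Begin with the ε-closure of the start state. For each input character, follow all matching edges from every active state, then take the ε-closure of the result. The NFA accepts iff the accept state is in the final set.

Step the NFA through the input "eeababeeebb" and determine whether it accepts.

Answer: REJECT

Steps:
S₀ = ε-closure({0}) = {0}
'e' @ 1: {1,2}
'e' @ 2: {3,4,6,8}
'a' @ 3: {5,9}  [accepting]
'b' @ 4: {}  — state set empty
rest 'abeeebb' ignored (set empty)
after full input: {}  (accept=5 not in)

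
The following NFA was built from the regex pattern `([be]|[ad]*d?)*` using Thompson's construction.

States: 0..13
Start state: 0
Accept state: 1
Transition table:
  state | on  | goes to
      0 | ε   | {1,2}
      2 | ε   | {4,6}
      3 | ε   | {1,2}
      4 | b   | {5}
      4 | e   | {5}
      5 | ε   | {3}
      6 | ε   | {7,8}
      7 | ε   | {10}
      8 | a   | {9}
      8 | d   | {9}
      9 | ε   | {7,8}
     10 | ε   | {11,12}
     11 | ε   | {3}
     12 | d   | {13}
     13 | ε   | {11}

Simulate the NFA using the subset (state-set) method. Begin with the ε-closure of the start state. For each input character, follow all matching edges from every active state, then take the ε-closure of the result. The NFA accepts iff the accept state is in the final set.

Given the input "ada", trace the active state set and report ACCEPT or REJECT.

Answer: ACCEPT

Steps:
start: ε-closure({0}) = {0,1,2,3,4,6,7,8,10,11,12}
'a' @ 1: {1,2,3,4,6,7,8,9,10,11,12}  (accept∈set)
'd' @ 2: {1,2,3,4,6,7,8,9,10,11,12,13}  (accept∈set)
'a' @ 3: {1,2,3,4,6,7,8,9,10,11,12}  (accept∈set)
final: {1,2,3,4,6,7,8,9,10,11,12}; accept 1 in set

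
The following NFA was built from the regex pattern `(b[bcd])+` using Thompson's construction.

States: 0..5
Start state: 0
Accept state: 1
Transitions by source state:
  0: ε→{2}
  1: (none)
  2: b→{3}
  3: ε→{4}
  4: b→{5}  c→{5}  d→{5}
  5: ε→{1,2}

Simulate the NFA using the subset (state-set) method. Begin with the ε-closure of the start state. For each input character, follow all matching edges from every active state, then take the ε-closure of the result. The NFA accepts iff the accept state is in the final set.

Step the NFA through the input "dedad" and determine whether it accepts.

Answer: REJECT

Steps:
S₀ = ε-closure({0}) = {0,2}
'd' @ 1: {}  — no active states
rest 'edad' ignored (set empty)
end set {} — state 1 not in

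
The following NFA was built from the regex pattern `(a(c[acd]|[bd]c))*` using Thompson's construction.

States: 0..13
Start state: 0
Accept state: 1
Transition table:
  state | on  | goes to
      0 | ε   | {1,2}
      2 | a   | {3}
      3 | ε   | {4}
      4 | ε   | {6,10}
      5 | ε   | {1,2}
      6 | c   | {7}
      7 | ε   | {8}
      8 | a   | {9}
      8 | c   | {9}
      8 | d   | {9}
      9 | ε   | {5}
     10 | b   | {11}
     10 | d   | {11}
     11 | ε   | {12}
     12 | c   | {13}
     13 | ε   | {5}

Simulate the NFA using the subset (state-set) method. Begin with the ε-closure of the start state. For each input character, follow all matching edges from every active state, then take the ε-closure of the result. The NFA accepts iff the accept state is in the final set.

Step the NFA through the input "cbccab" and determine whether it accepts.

initial (ε-close {0}): {0,1,2}
'c' @ 1: {}  — dead — no transitions
rest 'bccab' ignored (set empty)
after full input: {}  (accept=1 not in)

Answer: REJECT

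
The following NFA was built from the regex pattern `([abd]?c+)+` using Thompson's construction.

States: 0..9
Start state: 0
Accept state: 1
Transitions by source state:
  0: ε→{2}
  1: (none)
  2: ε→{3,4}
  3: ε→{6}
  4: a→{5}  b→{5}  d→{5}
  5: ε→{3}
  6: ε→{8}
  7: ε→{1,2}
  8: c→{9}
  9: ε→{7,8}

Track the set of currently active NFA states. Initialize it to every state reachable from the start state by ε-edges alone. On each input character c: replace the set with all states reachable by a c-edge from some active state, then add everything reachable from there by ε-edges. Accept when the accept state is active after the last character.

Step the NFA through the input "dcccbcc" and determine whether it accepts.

Answer: ACCEPT

Derivation:
initial (ε-close {0}): {0,2,3,4,6,8}
'd' @ 1: {3,5,6,8}
'c' @ 2: {1,2,3,4,6,7,8,9}  (accept∈set)
'c' @ 3: {1,2,3,4,6,7,8,9}  (accept∈set)
'c' @ 4: {1,2,3,4,6,7,8,9}  (accept∈set)
'b' @ 5: {3,5,6,8}
'c' @ 6: {1,2,3,4,6,7,8,9}  (accept∈set)
'c' @ 7: {1,2,3,4,6,7,8,9}  (accept∈set)
end set {1,2,3,4,6,7,8,9} — state 1 in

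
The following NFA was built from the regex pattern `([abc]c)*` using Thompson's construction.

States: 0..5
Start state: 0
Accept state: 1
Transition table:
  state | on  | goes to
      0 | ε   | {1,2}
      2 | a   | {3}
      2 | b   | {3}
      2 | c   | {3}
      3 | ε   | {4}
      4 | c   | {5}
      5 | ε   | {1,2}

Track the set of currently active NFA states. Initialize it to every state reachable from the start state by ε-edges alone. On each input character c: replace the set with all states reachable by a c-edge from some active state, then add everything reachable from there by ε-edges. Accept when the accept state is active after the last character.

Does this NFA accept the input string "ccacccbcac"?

Answer: ACCEPT

Trace:
initial (ε-close {0}): {0,1,2}
'c' @ 1: {3,4}
'c' @ 2: {1,2,5}  ✓accept
'a' @ 3: {3,4}
'c' @ 4: {1,2,5}  ✓accept
'c' @ 5: {3,4}
'c' @ 6: {1,2,5}  ✓accept
'b' @ 7: {3,4}
'c' @ 8: {1,2,5}  ✓accept
'a' @ 9: {3,4}
'c' @ 10: {1,2,5}  ✓accept
final: {1,2,5}; accept 1 in set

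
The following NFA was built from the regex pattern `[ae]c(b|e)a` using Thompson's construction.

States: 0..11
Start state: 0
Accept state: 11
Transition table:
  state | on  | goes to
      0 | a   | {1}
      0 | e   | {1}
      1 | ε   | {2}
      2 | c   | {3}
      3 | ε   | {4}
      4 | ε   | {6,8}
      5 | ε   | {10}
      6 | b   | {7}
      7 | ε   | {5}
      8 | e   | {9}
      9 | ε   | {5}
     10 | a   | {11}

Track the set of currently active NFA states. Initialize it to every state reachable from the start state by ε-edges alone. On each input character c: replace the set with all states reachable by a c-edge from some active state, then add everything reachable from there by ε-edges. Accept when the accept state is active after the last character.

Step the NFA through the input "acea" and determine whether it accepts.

Answer: ACCEPT

Steps:
S₀ = ε-closure({0}) = {0}
'a' @ 1: {1,2}
'c' @ 2: {3,4,6,8}
'e' @ 3: {5,9,10}
'a' @ 4: {11}  [accepting]
end set {11} — state 11 in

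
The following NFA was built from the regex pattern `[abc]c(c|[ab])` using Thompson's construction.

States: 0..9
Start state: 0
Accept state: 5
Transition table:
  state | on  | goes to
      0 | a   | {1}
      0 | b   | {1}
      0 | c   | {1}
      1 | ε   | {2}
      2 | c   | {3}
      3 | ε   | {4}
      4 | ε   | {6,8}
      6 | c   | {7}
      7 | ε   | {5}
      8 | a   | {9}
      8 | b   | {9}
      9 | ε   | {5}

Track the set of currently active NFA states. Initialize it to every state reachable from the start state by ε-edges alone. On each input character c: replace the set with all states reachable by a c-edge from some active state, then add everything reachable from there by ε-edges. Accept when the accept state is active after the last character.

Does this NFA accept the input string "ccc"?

S₀ = ε-closure({0}) = {0}
'c' @ 1: {1,2}
'c' @ 2: {3,4,6,8}
'c' @ 3: {5,7}  (accept∈set)
end set {5,7} — state 5 in

Answer: ACCEPT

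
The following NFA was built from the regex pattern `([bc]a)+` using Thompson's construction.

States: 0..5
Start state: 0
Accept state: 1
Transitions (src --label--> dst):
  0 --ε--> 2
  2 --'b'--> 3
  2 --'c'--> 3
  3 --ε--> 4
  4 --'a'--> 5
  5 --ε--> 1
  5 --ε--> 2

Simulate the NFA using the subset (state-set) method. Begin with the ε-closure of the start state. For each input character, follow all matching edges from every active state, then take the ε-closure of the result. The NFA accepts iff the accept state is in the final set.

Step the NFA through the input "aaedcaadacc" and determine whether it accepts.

initial (ε-close {0}): {0,2}
'a' @ 1: {}  — no active states
rest 'aedcaadacc' ignored (set empty)
after full input: {}  (accept=1 not in)

Answer: REJECT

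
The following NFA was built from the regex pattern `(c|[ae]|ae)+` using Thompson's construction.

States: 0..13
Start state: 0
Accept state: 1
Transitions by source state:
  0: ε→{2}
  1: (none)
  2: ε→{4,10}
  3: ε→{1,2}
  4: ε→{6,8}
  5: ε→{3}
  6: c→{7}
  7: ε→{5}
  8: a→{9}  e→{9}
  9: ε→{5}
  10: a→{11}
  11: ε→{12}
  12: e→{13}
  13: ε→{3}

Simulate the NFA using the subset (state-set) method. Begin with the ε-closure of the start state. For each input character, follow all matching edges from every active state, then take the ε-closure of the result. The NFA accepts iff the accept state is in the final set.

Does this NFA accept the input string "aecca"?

Answer: ACCEPT

Derivation:
initial (ε-close {0}): {0,2,4,6,8,10}
'a' @ 1: {1,2,3,4,5,6,8,9,10,11,12}  (accept∈set)
'e' @ 2: {1,2,3,4,5,6,8,9,10,13}  (accept∈set)
'c' @ 3: {1,2,3,4,5,6,7,8,10}  (accept∈set)
'c' @ 4: {1,2,3,4,5,6,7,8,10}  (accept∈set)
'a' @ 5: {1,2,3,4,5,6,8,9,10,11,12}  (accept∈set)
end set {1,2,3,4,5,6,8,9,10,11,12} — state 1 in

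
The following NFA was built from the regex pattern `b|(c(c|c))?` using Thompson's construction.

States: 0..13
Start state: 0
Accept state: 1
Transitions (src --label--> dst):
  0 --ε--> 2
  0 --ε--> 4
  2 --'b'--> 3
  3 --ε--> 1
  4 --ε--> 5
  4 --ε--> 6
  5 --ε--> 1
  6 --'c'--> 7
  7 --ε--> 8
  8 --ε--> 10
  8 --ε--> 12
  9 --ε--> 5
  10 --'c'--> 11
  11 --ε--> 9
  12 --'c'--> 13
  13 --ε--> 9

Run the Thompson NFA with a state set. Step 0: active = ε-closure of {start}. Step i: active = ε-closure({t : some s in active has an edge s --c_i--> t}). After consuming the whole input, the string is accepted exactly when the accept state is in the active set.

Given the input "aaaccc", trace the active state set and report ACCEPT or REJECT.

S₀ = ε-closure({0}) = {0,1,2,4,5,6}
'a' @ 1: {}  — dead — no transitions
rest 'aaccc' ignored (set empty)
after full input: {}  (accept=1 not in)

Answer: REJECT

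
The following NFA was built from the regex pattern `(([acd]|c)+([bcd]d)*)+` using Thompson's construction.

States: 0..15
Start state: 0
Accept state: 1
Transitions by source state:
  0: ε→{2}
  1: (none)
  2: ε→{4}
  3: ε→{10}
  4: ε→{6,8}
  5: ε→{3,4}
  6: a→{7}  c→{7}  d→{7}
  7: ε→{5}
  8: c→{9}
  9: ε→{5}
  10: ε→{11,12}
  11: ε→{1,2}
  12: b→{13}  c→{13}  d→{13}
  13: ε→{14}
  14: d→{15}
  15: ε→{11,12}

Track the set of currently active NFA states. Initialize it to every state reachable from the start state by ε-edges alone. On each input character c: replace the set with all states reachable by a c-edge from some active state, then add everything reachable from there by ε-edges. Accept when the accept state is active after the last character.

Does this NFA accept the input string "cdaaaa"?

S₀ = ε-closure({0}) = {0,2,4,6,8}
'c' @ 1: {1,2,3,4,5,6,7,8,9,10,11,12}  [accepting]
'd' @ 2: {1,2,3,4,5,6,7,8,10,11,12,13,14}  [accepting]
'a' @ 3: {1,2,3,4,5,6,7,8,10,11,12}  [accepting]
'a' @ 4: {1,2,3,4,5,6,7,8,10,11,12}  [accepting]
'a' @ 5: {1,2,3,4,5,6,7,8,10,11,12}  [accepting]
'a' @ 6: {1,2,3,4,5,6,7,8,10,11,12}  [accepting]
end set {1,2,3,4,5,6,7,8,10,11,12} — state 1 in

Answer: ACCEPT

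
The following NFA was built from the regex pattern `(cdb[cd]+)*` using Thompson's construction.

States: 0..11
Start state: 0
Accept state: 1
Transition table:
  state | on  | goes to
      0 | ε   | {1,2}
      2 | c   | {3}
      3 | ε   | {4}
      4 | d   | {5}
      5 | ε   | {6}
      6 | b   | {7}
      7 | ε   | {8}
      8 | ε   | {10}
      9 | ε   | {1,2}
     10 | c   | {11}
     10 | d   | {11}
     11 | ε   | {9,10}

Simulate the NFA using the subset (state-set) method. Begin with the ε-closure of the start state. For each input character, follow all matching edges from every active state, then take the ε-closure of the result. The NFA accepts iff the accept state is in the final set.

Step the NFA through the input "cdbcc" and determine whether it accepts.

Answer: ACCEPT

Trace:
start: ε-closure({0}) = {0,1,2}
'c' @ 1: {3,4}
'd' @ 2: {5,6}
'b' @ 3: {7,8,10}
'c' @ 4: {1,2,9,10,11}  ✓accept
'c' @ 5: {1,2,3,4,9,10,11}  ✓accept
end set {1,2,3,4,9,10,11} — state 1 in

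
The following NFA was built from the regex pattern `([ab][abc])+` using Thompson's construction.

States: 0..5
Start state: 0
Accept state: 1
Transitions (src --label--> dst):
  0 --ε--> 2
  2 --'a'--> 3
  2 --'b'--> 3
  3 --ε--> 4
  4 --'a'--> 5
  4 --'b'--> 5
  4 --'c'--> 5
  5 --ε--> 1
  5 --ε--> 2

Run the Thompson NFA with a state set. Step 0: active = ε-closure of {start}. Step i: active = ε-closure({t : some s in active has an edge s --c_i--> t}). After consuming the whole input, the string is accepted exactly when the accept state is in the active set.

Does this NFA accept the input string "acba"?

Answer: ACCEPT

Steps:
S₀ = ε-closure({0}) = {0,2}
'a' @ 1: {3,4}
'c' @ 2: {1,2,5}  ✓accept
'b' @ 3: {3,4}
'a' @ 4: {1,2,5}  ✓accept
end set {1,2,5} — state 1 in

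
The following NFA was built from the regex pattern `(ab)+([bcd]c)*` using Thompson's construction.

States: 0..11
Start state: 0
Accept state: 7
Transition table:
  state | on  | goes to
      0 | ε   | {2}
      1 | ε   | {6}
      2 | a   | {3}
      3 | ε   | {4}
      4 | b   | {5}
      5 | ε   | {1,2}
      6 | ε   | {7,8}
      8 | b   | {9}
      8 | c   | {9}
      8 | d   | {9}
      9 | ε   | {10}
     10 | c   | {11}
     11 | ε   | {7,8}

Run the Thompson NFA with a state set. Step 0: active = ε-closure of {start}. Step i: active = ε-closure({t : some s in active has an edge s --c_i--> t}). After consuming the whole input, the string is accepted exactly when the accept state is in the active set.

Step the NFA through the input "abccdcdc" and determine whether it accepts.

initial (ε-close {0}): {0,2}
'a' @ 1: {3,4}
'b' @ 2: {1,2,5,6,7,8}  ✓accept
'c' @ 3: {9,10}
'c' @ 4: {7,8,11}  ✓accept
'd' @ 5: {9,10}
'c' @ 6: {7,8,11}  ✓accept
'd' @ 7: {9,10}
'c' @ 8: {7,8,11}  ✓accept
end set {7,8,11} — state 7 in

Answer: ACCEPT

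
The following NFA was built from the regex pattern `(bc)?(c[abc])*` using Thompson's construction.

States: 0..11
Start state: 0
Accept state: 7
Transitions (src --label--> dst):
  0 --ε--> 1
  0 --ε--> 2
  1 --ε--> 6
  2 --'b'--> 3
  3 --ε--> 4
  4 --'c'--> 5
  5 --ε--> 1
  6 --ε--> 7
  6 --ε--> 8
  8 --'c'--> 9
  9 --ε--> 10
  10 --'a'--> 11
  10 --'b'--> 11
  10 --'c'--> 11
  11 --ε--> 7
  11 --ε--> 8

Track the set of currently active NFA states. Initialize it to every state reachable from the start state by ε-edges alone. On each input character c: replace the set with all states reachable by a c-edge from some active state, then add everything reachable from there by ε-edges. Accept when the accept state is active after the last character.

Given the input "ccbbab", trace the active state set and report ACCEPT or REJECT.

S₀ = ε-closure({0}) = {0,1,2,6,7,8}
'c' @ 1: {9,10}
'c' @ 2: {7,8,11}  ✓accept
'b' @ 3: {}  — dead — no transitions
rest 'bab' ignored (set empty)
after full input: {}  (accept=7 not in)

Answer: REJECT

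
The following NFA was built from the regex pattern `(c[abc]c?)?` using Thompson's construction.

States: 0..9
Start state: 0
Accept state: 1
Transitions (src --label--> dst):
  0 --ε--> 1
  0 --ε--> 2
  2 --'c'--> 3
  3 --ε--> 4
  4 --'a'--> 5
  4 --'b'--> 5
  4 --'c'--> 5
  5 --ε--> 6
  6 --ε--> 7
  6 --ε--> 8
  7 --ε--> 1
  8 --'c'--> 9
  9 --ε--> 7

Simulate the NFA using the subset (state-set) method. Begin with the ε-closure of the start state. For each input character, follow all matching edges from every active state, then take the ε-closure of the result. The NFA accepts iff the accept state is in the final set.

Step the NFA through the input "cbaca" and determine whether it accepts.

Answer: REJECT

Derivation:
start: ε-closure({0}) = {0,1,2}
'c' @ 1: {3,4}
'b' @ 2: {1,5,6,7,8}  (accept∈set)
'a' @ 3: {}  — dead — no transitions
rest 'ca' ignored (set empty)
after full input: {}  (accept=1 not in)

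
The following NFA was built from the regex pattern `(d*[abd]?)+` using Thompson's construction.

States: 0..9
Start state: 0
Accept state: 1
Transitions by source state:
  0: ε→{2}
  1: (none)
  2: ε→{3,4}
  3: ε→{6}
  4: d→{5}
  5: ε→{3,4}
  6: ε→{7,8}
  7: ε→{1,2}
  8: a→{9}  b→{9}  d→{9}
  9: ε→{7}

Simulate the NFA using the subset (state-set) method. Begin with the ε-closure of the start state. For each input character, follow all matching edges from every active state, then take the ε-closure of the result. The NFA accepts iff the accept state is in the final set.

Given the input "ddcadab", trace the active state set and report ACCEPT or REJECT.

Answer: REJECT

Trace:
S₀ = ε-closure({0}) = {0,1,2,3,4,6,7,8}
'd' @ 1: {1,2,3,4,5,6,7,8,9}  ✓accept
'd' @ 2: {1,2,3,4,5,6,7,8,9}  ✓accept
'c' @ 3: {}  — no active states
rest 'adab' ignored (set empty)
final: {}; accept 1 not in set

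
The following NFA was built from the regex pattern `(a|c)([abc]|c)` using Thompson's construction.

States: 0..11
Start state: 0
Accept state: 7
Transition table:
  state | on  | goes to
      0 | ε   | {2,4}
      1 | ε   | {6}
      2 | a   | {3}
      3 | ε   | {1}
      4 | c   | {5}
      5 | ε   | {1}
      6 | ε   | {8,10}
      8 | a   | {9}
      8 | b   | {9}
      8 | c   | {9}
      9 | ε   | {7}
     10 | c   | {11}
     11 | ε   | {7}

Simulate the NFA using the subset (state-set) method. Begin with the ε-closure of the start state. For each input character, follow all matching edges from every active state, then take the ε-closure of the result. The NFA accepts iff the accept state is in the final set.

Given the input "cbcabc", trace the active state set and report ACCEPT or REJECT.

Answer: REJECT

Trace:
initial (ε-close {0}): {0,2,4}
'c' @ 1: {1,5,6,8,10}
'b' @ 2: {7,9}  (accept∈set)
'c' @ 3: {}  — dead — no transitions
rest 'abc' ignored (set empty)
after full input: {}  (accept=7 not in)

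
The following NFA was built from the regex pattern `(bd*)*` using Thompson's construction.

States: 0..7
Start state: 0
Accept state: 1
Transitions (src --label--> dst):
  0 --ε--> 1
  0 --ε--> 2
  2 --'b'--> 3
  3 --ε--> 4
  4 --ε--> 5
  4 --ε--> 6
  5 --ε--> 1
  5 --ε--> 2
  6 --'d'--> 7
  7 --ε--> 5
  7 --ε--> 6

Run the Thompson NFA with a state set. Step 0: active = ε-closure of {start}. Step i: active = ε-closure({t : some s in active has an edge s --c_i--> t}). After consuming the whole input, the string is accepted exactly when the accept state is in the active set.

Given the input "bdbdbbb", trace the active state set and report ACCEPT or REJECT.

start: ε-closure({0}) = {0,1,2}
'b' @ 1: {1,2,3,4,5,6}  [accepting]
'd' @ 2: {1,2,5,6,7}  [accepting]
'b' @ 3: {1,2,3,4,5,6}  [accepting]
'd' @ 4: {1,2,5,6,7}  [accepting]
'b' @ 5: {1,2,3,4,5,6}  [accepting]
'b' @ 6: {1,2,3,4,5,6}  [accepting]
'b' @ 7: {1,2,3,4,5,6}  [accepting]
final: {1,2,3,4,5,6}; accept 1 in set

Answer: ACCEPT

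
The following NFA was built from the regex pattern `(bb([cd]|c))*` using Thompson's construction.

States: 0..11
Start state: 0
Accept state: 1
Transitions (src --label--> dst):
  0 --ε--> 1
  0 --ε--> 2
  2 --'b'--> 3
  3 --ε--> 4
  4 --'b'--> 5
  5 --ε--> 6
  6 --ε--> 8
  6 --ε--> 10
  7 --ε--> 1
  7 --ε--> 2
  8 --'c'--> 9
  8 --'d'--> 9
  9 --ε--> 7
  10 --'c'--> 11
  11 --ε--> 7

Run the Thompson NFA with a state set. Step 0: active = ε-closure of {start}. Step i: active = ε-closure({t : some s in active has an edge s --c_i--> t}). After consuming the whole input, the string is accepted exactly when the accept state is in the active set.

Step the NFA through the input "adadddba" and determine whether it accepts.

Answer: REJECT

Derivation:
S₀ = ε-closure({0}) = {0,1,2}
'a' @ 1: {}  — no active states
rest 'dadddba' ignored (set empty)
after full input: {}  (accept=1 not in)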